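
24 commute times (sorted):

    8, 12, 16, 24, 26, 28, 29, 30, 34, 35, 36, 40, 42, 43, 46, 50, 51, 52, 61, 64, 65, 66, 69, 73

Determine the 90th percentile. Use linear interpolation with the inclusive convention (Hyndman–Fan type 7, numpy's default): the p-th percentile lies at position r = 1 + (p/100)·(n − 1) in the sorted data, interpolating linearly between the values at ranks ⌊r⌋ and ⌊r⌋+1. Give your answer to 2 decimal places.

65.70

n = 24.
r = 1 + (90/100)·(24 − 1) = 1 + 20.7 = 21.7.
Rank 21 is 65 and rank 22 is 66.
Interpolate: 65 + 0.7·(66 − 65) = 65 + 0.7·1 = 65.7.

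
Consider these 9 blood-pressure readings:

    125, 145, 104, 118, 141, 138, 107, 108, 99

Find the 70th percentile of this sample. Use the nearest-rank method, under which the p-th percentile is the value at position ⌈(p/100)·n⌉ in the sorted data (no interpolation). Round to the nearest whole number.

138

Sorted: 99, 104, 107, 108, 118, 125, 138, 141, 145.
n = 9.
Position = ⌈70/100 · 9⌉ = ⌈6.3⌉ = 7.
The value at rank 7 is 138.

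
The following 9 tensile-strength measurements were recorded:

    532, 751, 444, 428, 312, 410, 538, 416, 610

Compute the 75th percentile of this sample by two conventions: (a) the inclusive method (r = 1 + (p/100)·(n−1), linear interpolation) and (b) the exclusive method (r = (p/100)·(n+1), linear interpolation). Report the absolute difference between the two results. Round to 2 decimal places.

36.00

Sorted: 312, 410, 416, 428, 444, 532, 538, 610, 751.
n = 9.
(a) r = 7 → value at rank 7 = 538.
(b) r = 7.5; between ranks 7 (538) and 8 (610): 574.
|538 − 574| = 36.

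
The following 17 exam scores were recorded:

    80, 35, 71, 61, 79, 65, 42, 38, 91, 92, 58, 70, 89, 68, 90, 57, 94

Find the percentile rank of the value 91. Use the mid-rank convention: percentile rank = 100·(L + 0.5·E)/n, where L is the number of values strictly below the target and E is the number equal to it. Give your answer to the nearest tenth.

Sorted: 35, 38, 42, 57, 58, 61, 65, 68, 70, 71, 79, 80, 89, 90, 91, 92, 94.
Count below 91: L = 14; count equal: E = 1; n = 17.
Percentile rank = 100·(14 + 0.5·1)/17 = 100·14.5/17 = 85.29.

85.3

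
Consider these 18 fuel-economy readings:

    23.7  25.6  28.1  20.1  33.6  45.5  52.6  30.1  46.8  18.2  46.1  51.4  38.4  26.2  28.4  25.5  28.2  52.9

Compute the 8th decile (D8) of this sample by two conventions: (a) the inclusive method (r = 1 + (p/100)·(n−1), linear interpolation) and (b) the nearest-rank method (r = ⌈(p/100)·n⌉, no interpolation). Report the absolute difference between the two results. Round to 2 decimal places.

0.28

Sorted: 18.2, 20.1, 23.7, 25.5, 25.6, 26.2, 28.1, 28.2, 28.4, 30.1, 33.6, 38.4, 45.5, 46.1, 46.8, 51.4, 52.6, 52.9.
n = 18.
(a) r = 14.6; between ranks 14 (46.1) and 15 (46.8): 46.52.
(b) the nearest-rank method: rank 15 → 46.8.
|46.52 − 46.8| = 0.28.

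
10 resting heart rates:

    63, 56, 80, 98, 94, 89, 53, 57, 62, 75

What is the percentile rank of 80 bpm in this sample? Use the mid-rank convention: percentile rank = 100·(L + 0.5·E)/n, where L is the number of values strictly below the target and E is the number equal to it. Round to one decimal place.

Sorted: 53, 56, 57, 62, 63, 75, 80, 89, 94, 98.
Count below 80: L = 6; count equal: E = 1; n = 10.
Percentile rank = 100·(6 + 0.5·1)/10 = 100·6.5/10 = 65.

65.0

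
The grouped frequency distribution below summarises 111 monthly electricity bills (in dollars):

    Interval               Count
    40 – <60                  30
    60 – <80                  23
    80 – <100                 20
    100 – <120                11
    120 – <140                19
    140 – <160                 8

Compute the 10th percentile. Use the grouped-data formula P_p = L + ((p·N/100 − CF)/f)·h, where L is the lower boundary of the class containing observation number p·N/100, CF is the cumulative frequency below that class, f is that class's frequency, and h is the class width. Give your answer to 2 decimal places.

47.40

N = 111; target position k = 10/100 · 111 = 11.1.
Cumulative frequencies: 30, 53, 73, 84, 103, 111.
Observation 11.1 falls in the class 40 – <60.
L = 40, CF = 0, f = 30, h = 20.
P10 = 40 + ((11.1 − 0)/30)·20 = 40 + 7.4 = 47.4.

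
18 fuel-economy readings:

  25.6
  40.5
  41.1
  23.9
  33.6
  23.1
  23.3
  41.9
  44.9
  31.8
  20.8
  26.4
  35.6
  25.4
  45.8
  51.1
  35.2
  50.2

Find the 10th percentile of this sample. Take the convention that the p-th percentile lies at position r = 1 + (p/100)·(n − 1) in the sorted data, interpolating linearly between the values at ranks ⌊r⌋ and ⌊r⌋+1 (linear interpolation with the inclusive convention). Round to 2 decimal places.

23.24

Sorted: 20.8, 23.1, 23.3, 23.9, 25.4, 25.6, 26.4, 31.8, 33.6, 35.2, 35.6, 40.5, 41.1, 41.9, 44.9, 45.8, 50.2, 51.1.
n = 18.
r = 1 + (10/100)·(18 − 1) = 1 + 1.7 = 2.7.
Rank 2 is 23.1 and rank 3 is 23.3.
Interpolate: 23.1 + 0.7·(23.3 − 23.1) = 23.1 + 0.7·0.2 = 23.24.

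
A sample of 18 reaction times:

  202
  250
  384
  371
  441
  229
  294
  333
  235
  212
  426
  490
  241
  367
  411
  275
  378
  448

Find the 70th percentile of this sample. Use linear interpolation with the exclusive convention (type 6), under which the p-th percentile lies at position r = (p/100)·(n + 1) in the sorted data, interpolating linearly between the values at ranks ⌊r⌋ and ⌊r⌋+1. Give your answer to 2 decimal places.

392.10

Sorted: 202, 212, 229, 235, 241, 250, 275, 294, 333, 367, 371, 378, 384, 411, 426, 441, 448, 490.
n = 18.
r = (70/100)·(18 + 1) = 13.3.
Rank 13 is 384 and rank 14 is 411.
Interpolate: 384 + 0.3·(411 − 384) = 384 + 0.3·27 = 392.1.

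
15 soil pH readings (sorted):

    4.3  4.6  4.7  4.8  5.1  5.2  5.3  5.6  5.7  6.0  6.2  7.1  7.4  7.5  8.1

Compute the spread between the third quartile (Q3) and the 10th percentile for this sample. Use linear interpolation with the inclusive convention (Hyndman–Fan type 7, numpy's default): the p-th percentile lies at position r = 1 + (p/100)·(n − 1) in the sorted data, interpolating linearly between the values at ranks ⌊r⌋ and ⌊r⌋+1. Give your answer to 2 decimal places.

n = 15.
P10: r = 2.4; ranks 2–3 are 4.6, 4.7; interpolating gives 4.64.
P75: r = 11.5; ranks 11–12 are 6.2, 7.1; interpolating gives 6.65.
Difference: 6.65 − 4.64 = 2.01.

2.01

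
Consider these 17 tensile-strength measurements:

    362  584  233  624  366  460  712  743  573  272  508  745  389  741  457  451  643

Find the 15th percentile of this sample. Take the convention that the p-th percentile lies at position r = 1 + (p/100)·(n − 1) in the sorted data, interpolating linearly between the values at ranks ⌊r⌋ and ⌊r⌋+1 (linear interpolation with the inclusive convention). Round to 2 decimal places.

Sorted: 233, 272, 362, 366, 389, 451, 457, 460, 508, 573, 584, 624, 643, 712, 741, 743, 745.
n = 17.
r = 1 + (15/100)·(17 − 1) = 1 + 2.4 = 3.4.
Rank 3 is 362 and rank 4 is 366.
Interpolate: 362 + 0.4·(366 − 362) = 362 + 0.4·4 = 363.6.

363.60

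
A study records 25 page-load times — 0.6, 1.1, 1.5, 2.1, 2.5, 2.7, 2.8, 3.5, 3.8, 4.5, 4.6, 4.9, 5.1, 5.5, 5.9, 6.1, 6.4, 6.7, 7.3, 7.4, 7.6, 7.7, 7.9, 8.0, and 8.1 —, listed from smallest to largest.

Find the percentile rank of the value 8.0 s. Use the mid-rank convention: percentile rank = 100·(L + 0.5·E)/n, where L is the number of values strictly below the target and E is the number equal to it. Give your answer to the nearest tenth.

94.0

Count below 8.0: L = 23; count equal: E = 1; n = 25.
Percentile rank = 100·(23 + 0.5·1)/25 = 100·23.5/25 = 94.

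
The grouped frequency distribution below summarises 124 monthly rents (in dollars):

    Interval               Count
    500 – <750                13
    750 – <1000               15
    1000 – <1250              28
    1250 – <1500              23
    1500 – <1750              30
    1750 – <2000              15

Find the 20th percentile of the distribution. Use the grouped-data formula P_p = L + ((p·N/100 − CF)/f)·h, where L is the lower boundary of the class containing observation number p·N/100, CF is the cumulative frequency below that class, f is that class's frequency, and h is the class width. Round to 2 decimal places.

946.67

N = 124; target position k = 20/100 · 124 = 24.8.
Cumulative frequencies: 13, 28, 56, 79, 109, 124.
Observation 24.8 falls in the class 750 – <1000.
L = 750, CF = 13, f = 15, h = 250.
P20 = 750 + ((24.8 − 13)/15)·250 = 750 + 196.667 = 946.667.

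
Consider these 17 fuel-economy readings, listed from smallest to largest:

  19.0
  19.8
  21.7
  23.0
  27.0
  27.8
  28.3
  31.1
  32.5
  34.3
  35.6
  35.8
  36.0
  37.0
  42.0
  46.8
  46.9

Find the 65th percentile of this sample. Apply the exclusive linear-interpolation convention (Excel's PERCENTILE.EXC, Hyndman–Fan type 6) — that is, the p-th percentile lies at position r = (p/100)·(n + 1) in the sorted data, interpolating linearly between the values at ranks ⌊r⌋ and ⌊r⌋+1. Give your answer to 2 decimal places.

n = 17.
r = (65/100)·(17 + 1) = 11.7.
Rank 11 is 35.6 and rank 12 is 35.8.
Interpolate: 35.6 + 0.7·(35.8 − 35.6) = 35.6 + 0.7·0.2 = 35.74.

35.74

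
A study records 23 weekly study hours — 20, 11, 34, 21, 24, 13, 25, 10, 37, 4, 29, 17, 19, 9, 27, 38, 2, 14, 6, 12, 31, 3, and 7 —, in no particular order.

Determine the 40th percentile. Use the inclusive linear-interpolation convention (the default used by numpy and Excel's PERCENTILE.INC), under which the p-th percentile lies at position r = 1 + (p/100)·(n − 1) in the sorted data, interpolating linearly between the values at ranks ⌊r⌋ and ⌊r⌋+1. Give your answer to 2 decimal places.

12.80

Sorted: 2, 3, 4, 6, 7, 9, 10, 11, 12, 13, 14, 17, 19, 20, 21, 24, 25, 27, 29, 31, 34, 37, 38.
n = 23.
r = 1 + (40/100)·(23 − 1) = 1 + 8.8 = 9.8.
Rank 9 is 12 and rank 10 is 13.
Interpolate: 12 + 0.8·(13 − 12) = 12 + 0.8·1 = 12.8.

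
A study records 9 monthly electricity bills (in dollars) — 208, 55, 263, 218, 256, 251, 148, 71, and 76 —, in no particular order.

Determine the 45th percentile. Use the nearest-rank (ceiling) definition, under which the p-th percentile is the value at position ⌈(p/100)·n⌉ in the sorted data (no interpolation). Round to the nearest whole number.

Sorted: 55, 71, 76, 148, 208, 218, 251, 256, 263.
n = 9.
Position = ⌈45/100 · 9⌉ = ⌈4.05⌉ = 5.
The value at rank 5 is 208.

208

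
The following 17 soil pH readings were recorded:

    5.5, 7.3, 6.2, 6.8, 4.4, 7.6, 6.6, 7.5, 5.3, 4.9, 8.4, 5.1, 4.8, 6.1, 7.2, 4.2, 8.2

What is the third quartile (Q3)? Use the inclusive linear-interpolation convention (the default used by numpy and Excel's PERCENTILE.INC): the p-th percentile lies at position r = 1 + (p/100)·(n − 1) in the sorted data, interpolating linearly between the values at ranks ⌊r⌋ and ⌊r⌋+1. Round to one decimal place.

Sorted: 4.2, 4.4, 4.8, 4.9, 5.1, 5.3, 5.5, 6.1, 6.2, 6.6, 6.8, 7.2, 7.3, 7.5, 7.6, 8.2, 8.4.
n = 17.
r = 1 + (75/100)·(17 − 1) = 1 + 12 = 13.
r is an integer, so P75 is the value at rank 13: 7.3.

7.3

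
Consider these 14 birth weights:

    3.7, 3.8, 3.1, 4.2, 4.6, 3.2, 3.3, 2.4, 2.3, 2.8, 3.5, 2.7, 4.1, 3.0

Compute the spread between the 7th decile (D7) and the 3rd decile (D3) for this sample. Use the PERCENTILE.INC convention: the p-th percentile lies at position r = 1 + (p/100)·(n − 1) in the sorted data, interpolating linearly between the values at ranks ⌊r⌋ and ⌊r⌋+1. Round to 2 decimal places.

Sorted: 2.3, 2.4, 2.7, 2.8, 3.0, 3.1, 3.2, 3.3, 3.5, 3.7, 3.8, 4.1, 4.2, 4.6.
n = 14.
P30: r = 4.9; ranks 4–5 are 2.8, 3.0; interpolating gives 2.98.
P70: r = 10.1; ranks 10–11 are 3.7, 3.8; interpolating gives 3.71.
Difference: 3.71 − 2.98 = 0.73.

0.73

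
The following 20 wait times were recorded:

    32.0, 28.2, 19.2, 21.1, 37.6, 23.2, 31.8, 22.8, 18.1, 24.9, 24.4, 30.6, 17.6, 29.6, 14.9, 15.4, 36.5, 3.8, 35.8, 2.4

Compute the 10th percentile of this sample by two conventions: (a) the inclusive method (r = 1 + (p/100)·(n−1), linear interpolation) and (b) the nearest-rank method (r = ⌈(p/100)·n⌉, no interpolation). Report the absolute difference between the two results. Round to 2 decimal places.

Sorted: 2.4, 3.8, 14.9, 15.4, 17.6, 18.1, 19.2, 21.1, 22.8, 23.2, 24.4, 24.9, 28.2, 29.6, 30.6, 31.8, 32.0, 35.8, 36.5, 37.6.
n = 20.
(a) r = 2.9; between ranks 2 (3.8) and 3 (14.9): 13.79.
(b) the nearest-rank method: rank 2 → 3.8.
|13.79 − 3.8| = 9.99.

9.99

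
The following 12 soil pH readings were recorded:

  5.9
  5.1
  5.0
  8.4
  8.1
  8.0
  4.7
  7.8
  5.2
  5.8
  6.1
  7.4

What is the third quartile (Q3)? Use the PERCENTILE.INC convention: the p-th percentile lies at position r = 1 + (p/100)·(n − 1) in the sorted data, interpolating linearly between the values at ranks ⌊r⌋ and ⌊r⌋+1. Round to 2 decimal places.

7.85

Sorted: 4.7, 5.0, 5.1, 5.2, 5.8, 5.9, 6.1, 7.4, 7.8, 8.0, 8.1, 8.4.
n = 12.
r = 1 + (75/100)·(12 − 1) = 1 + 8.25 = 9.25.
Rank 9 is 7.8 and rank 10 is 8.0.
Interpolate: 7.8 + 0.25·(8.0 − 7.8) = 7.8 + 0.25·0.2 = 7.85.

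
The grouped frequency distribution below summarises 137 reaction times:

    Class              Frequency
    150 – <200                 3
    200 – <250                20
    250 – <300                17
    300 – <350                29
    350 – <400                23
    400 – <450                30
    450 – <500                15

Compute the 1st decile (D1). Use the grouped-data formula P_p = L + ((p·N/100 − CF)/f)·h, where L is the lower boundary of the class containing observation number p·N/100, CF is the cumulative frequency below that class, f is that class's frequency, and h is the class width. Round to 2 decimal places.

226.75

N = 137; target position k = 10/100 · 137 = 13.7.
Cumulative frequencies: 3, 23, 40, 69, 92, 122, 137.
Observation 13.7 falls in the class 200 – <250.
L = 200, CF = 3, f = 20, h = 50.
P10 = 200 + ((13.7 − 3)/20)·50 = 200 + 26.75 = 226.75.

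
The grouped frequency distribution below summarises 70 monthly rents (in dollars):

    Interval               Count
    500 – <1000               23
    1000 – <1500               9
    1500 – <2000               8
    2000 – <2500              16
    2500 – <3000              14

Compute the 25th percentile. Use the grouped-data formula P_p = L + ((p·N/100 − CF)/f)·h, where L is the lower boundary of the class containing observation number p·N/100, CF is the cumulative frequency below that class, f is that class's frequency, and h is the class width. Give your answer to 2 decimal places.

N = 70; target position k = 25/100 · 70 = 17.5.
Cumulative frequencies: 23, 32, 40, 56, 70.
Observation 17.5 falls in the class 500 – <1000.
L = 500, CF = 0, f = 23, h = 500.
P25 = 500 + ((17.5 − 0)/23)·500 = 500 + 380.435 = 880.435.

880.43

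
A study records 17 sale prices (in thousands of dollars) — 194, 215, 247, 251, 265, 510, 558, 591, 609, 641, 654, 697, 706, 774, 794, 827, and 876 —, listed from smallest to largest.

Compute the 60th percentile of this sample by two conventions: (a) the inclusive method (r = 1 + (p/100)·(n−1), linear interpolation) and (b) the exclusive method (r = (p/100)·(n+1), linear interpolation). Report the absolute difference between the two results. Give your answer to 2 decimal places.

n = 17.
(a) r = 10.6; between ranks 10 (641) and 11 (654): 648.8.
(b) r = 10.8; between ranks 10 (641) and 11 (654): 651.4.
|648.8 − 651.4| = 2.6.

2.60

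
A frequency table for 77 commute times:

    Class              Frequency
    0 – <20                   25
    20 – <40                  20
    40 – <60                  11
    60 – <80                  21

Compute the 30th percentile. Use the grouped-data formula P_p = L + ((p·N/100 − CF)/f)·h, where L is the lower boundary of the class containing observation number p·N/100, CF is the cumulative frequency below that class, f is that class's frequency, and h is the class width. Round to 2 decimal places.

N = 77; target position k = 30/100 · 77 = 23.1.
Cumulative frequencies: 25, 45, 56, 77.
Observation 23.1 falls in the class 0 – <20.
L = 0, CF = 0, f = 25, h = 20.
P30 = 0 + ((23.1 − 0)/25)·20 = 0 + 18.48 = 18.48.

18.48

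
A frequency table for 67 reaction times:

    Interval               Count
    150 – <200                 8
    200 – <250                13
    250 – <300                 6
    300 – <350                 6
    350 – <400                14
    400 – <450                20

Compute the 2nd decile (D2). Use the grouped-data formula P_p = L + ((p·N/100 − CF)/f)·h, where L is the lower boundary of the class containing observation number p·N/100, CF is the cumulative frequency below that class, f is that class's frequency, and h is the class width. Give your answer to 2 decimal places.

N = 67; target position k = 20/100 · 67 = 13.4.
Cumulative frequencies: 8, 21, 27, 33, 47, 67.
Observation 13.4 falls in the class 200 – <250.
L = 200, CF = 8, f = 13, h = 50.
P20 = 200 + ((13.4 − 8)/13)·50 = 200 + 20.7692 = 220.769.

220.77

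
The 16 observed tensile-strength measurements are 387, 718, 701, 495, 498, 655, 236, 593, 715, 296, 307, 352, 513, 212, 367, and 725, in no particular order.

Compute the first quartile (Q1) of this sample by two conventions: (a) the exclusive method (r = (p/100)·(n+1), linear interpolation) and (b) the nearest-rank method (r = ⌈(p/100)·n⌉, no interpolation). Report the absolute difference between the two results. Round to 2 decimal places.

Sorted: 212, 236, 296, 307, 352, 367, 387, 495, 498, 513, 593, 655, 701, 715, 718, 725.
n = 16.
(a) r = 4.25; between ranks 4 (307) and 5 (352): 318.25.
(b) the nearest-rank method: rank 4 → 307.
|318.25 − 307| = 11.25.

11.25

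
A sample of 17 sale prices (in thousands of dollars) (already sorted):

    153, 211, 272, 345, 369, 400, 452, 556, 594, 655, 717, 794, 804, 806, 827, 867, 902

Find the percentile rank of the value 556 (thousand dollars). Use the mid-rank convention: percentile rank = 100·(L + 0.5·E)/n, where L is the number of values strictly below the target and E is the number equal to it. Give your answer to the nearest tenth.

44.1

Count below 556: L = 7; count equal: E = 1; n = 17.
Percentile rank = 100·(7 + 0.5·1)/17 = 100·7.5/17 = 44.12.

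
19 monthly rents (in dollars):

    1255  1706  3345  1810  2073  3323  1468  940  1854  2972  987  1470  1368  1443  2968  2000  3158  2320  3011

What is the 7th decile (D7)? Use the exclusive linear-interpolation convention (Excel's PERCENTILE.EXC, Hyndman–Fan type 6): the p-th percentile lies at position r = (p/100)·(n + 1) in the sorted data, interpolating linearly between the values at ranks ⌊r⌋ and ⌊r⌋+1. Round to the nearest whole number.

Sorted: 940, 987, 1255, 1368, 1443, 1468, 1470, 1706, 1810, 1854, 2000, 2073, 2320, 2968, 2972, 3011, 3158, 3323, 3345.
n = 19.
r = (70/100)·(19 + 1) = 14.
r is an integer, so P70 is the value at rank 14: 2968.

2968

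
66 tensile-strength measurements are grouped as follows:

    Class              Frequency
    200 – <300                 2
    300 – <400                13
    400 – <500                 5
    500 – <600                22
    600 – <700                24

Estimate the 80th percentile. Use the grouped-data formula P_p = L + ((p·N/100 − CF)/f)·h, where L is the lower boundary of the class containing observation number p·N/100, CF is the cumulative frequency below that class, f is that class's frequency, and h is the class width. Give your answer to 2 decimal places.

645.00

N = 66; target position k = 80/100 · 66 = 52.8.
Cumulative frequencies: 2, 15, 20, 42, 66.
Observation 52.8 falls in the class 600 – <700.
L = 600, CF = 42, f = 24, h = 100.
P80 = 600 + ((52.8 − 42)/24)·100 = 600 + 45 = 645.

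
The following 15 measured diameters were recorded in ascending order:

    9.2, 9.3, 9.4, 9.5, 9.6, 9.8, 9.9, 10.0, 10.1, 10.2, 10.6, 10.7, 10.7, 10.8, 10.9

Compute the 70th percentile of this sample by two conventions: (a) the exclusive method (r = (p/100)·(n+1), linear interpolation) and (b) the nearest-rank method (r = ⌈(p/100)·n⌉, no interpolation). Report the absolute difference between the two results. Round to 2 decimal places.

0.02

n = 15.
(a) r = 11.2; between ranks 11 (10.6) and 12 (10.7): 10.62.
(b) the nearest-rank method: rank 11 → 10.6.
|10.62 − 10.6| = 0.02.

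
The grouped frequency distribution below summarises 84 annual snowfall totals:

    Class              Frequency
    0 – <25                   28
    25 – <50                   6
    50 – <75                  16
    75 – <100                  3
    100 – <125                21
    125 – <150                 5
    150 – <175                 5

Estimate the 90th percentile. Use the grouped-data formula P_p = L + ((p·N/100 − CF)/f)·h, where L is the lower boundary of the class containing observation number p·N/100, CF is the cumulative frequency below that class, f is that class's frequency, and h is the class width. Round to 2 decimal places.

133.00

N = 84; target position k = 90/100 · 84 = 75.6.
Cumulative frequencies: 28, 34, 50, 53, 74, 79, 84.
Observation 75.6 falls in the class 125 – <150.
L = 125, CF = 74, f = 5, h = 25.
P90 = 125 + ((75.6 − 74)/5)·25 = 125 + 8 = 133.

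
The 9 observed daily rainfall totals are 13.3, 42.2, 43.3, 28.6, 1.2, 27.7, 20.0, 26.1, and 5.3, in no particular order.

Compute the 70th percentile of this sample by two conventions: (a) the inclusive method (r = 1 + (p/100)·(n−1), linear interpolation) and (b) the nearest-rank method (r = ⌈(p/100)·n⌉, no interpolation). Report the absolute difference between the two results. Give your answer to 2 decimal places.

Sorted: 1.2, 5.3, 13.3, 20.0, 26.1, 27.7, 28.6, 42.2, 43.3.
n = 9.
(a) r = 6.6; between ranks 6 (27.7) and 7 (28.6): 28.24.
(b) the nearest-rank method: rank 7 → 28.6.
|28.24 − 28.6| = 0.36.

0.36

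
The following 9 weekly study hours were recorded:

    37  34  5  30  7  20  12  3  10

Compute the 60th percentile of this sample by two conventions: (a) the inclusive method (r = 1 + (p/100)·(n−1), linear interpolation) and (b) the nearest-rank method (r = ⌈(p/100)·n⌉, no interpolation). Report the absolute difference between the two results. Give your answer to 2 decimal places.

1.60

Sorted: 3, 5, 7, 10, 12, 20, 30, 34, 37.
n = 9.
(a) r = 5.8; between ranks 5 (12) and 6 (20): 18.4.
(b) the nearest-rank method: rank 6 → 20.
|18.4 − 20| = 1.6.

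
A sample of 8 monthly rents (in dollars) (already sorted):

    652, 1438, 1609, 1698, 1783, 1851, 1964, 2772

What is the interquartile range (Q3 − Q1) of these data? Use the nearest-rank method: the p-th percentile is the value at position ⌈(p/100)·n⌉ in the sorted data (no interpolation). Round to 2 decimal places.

413.00

n = 8.
P25: rank ⌈25/100·8⌉ = 2 → 1438.
P75: rank ⌈75/100·8⌉ = 6 → 1851.
Difference: 1851 − 1438 = 413.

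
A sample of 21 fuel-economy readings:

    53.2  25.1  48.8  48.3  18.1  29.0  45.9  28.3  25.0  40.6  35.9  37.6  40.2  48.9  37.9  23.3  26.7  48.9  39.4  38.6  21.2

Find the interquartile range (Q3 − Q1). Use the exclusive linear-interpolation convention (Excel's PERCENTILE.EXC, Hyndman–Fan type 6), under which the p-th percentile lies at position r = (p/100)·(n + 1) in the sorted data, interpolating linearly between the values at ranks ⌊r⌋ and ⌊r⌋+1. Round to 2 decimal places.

21.20

Sorted: 18.1, 21.2, 23.3, 25.0, 25.1, 26.7, 28.3, 29.0, 35.9, 37.6, 37.9, 38.6, 39.4, 40.2, 40.6, 45.9, 48.3, 48.8, 48.9, 48.9, 53.2.
n = 21.
P25: r = 5.5; ranks 5–6 are 25.1, 26.7; interpolating gives 25.9.
P75: r = 16.5; ranks 16–17 are 45.9, 48.3; interpolating gives 47.1.
Difference: 47.1 − 25.9 = 21.2.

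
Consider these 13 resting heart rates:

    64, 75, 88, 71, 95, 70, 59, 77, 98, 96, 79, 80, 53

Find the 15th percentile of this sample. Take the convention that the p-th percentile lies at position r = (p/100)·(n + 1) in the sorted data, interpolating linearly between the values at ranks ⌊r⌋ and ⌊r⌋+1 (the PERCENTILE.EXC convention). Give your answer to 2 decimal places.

Sorted: 53, 59, 64, 70, 71, 75, 77, 79, 80, 88, 95, 96, 98.
n = 13.
r = (15/100)·(13 + 1) = 2.1.
Rank 2 is 59 and rank 3 is 64.
Interpolate: 59 + 0.1·(64 − 59) = 59 + 0.1·5 = 59.5.

59.50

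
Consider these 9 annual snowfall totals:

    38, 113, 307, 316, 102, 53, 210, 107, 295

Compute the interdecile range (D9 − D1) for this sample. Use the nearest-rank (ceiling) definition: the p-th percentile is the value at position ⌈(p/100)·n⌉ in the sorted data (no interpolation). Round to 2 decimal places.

278.00

Sorted: 38, 53, 102, 107, 113, 210, 295, 307, 316.
n = 9.
P10: rank ⌈10/100·9⌉ = 1 → 38.
P90: rank ⌈90/100·9⌉ = 9 → 316.
Difference: 316 − 38 = 278.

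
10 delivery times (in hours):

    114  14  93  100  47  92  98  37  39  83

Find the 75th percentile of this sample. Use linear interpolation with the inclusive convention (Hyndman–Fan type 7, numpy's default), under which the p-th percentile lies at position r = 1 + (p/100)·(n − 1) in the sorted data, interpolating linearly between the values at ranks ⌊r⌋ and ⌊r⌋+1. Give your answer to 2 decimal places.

Sorted: 14, 37, 39, 47, 83, 92, 93, 98, 100, 114.
n = 10.
r = 1 + (75/100)·(10 − 1) = 1 + 6.75 = 7.75.
Rank 7 is 93 and rank 8 is 98.
Interpolate: 93 + 0.75·(98 − 93) = 93 + 0.75·5 = 96.75.

96.75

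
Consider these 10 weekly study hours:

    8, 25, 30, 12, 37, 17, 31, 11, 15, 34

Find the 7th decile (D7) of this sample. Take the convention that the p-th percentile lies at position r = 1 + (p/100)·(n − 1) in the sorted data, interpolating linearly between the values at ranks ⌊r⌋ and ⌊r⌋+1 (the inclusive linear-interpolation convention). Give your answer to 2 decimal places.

Sorted: 8, 11, 12, 15, 17, 25, 30, 31, 34, 37.
n = 10.
r = 1 + (70/100)·(10 − 1) = 1 + 6.3 = 7.3.
Rank 7 is 30 and rank 8 is 31.
Interpolate: 30 + 0.3·(31 − 30) = 30 + 0.3·1 = 30.3.

30.30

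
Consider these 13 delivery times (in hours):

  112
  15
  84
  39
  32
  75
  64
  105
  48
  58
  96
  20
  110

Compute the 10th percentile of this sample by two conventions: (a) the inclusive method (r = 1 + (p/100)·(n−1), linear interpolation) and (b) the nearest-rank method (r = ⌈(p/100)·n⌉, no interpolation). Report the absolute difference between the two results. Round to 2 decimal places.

2.40

Sorted: 15, 20, 32, 39, 48, 58, 64, 75, 84, 96, 105, 110, 112.
n = 13.
(a) r = 2.2; between ranks 2 (20) and 3 (32): 22.4.
(b) the nearest-rank method: rank 2 → 20.
|22.4 − 20| = 2.4.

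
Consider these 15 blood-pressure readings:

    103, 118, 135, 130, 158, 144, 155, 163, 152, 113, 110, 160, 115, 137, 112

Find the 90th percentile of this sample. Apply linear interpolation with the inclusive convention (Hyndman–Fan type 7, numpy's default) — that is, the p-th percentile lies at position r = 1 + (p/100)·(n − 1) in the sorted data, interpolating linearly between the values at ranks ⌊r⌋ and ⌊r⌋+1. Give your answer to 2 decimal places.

159.20

Sorted: 103, 110, 112, 113, 115, 118, 130, 135, 137, 144, 152, 155, 158, 160, 163.
n = 15.
r = 1 + (90/100)·(15 − 1) = 1 + 12.6 = 13.6.
Rank 13 is 158 and rank 14 is 160.
Interpolate: 158 + 0.6·(160 − 158) = 158 + 0.6·2 = 159.2.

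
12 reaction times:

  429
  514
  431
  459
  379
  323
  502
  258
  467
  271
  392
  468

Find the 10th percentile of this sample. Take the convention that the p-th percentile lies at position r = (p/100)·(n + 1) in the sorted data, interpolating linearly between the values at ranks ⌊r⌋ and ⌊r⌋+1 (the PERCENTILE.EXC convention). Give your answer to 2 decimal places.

261.90

Sorted: 258, 271, 323, 379, 392, 429, 431, 459, 467, 468, 502, 514.
n = 12.
r = (10/100)·(12 + 1) = 1.3.
Rank 1 is 258 and rank 2 is 271.
Interpolate: 258 + 0.3·(271 − 258) = 258 + 0.3·13 = 261.9.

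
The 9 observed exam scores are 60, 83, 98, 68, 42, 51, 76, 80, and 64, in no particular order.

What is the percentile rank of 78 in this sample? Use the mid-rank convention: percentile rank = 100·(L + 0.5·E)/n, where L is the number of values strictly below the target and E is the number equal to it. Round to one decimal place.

Sorted: 42, 51, 60, 64, 68, 76, 80, 83, 98.
Count below 78: L = 6; count equal: E = 0; n = 9.
Percentile rank = 100·(6 + 0.5·0)/9 = 100·6/9 = 66.67.

66.7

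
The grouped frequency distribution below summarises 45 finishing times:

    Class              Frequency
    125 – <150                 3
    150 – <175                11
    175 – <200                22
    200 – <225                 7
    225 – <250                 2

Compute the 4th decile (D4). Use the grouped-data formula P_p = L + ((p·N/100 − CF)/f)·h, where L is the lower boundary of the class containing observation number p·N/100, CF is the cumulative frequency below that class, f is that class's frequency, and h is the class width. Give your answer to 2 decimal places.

N = 45; target position k = 40/100 · 45 = 18.
Cumulative frequencies: 3, 14, 36, 43, 45.
Observation 18 falls in the class 175 – <200.
L = 175, CF = 14, f = 22, h = 25.
P40 = 175 + ((18 − 14)/22)·25 = 175 + 4.54545 = 179.545.

179.55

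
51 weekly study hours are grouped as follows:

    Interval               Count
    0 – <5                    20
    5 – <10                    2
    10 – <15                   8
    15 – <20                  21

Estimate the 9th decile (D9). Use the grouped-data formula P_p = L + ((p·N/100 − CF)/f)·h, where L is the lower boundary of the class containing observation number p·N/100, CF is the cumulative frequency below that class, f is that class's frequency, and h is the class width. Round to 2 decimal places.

N = 51; target position k = 90/100 · 51 = 45.9.
Cumulative frequencies: 20, 22, 30, 51.
Observation 45.9 falls in the class 15 – <20.
L = 15, CF = 30, f = 21, h = 5.
P90 = 15 + ((45.9 − 30)/21)·5 = 15 + 3.78571 = 18.7857.

18.79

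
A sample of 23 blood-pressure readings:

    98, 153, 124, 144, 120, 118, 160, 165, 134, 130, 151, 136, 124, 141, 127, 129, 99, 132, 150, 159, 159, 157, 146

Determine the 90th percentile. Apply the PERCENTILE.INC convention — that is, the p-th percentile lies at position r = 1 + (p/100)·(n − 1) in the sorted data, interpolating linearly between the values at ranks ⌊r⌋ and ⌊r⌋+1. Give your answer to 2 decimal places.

Sorted: 98, 99, 118, 120, 124, 124, 127, 129, 130, 132, 134, 136, 141, 144, 146, 150, 151, 153, 157, 159, 159, 160, 165.
n = 23.
r = 1 + (90/100)·(23 − 1) = 1 + 19.8 = 20.8.
Rank 20 is 159 and rank 21 is 159.
Interpolate: 159 + 0.8·(159 − 159) = 159 + 0.8·0 = 159.

159.00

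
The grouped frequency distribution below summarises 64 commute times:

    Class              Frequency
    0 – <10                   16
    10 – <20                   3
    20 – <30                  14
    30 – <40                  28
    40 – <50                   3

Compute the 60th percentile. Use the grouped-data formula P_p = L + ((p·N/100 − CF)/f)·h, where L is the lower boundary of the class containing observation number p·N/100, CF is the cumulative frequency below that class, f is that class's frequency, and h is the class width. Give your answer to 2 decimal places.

31.93

N = 64; target position k = 60/100 · 64 = 38.4.
Cumulative frequencies: 16, 19, 33, 61, 64.
Observation 38.4 falls in the class 30 – <40.
L = 30, CF = 33, f = 28, h = 10.
P60 = 30 + ((38.4 − 33)/28)·10 = 30 + 1.92857 = 31.9286.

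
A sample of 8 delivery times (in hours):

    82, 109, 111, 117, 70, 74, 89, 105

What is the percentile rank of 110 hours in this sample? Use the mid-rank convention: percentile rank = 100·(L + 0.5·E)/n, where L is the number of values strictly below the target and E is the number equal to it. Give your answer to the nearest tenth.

75.0

Sorted: 70, 74, 82, 89, 105, 109, 111, 117.
Count below 110: L = 6; count equal: E = 0; n = 8.
Percentile rank = 100·(6 + 0.5·0)/8 = 100·6/8 = 75.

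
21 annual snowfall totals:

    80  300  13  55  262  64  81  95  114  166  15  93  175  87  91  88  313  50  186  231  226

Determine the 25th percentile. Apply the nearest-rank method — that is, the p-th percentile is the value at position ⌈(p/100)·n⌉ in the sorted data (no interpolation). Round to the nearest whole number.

80

Sorted: 13, 15, 50, 55, 64, 80, 81, 87, 88, 91, 93, 95, 114, 166, 175, 186, 226, 231, 262, 300, 313.
n = 21.
Position = ⌈25/100 · 21⌉ = ⌈5.25⌉ = 6.
The value at rank 6 is 80.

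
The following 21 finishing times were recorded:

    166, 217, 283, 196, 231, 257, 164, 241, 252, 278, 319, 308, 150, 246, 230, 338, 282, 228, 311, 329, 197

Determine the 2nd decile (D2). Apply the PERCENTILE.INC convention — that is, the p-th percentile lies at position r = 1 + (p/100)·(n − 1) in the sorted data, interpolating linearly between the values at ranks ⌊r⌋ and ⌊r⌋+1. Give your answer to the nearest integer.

Sorted: 150, 164, 166, 196, 197, 217, 228, 230, 231, 241, 246, 252, 257, 278, 282, 283, 308, 311, 319, 329, 338.
n = 21.
r = 1 + (20/100)·(21 − 1) = 1 + 4 = 5.
r is an integer, so P20 is the value at rank 5: 197.

197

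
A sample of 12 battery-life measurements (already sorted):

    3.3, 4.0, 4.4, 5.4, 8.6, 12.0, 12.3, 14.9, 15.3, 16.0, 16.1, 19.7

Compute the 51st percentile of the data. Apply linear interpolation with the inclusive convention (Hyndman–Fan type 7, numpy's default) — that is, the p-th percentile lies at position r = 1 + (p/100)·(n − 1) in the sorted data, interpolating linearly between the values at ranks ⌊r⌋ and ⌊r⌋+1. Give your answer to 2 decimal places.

n = 12.
r = 1 + (51/100)·(12 − 1) = 1 + 5.61 = 6.61.
Rank 6 is 12.0 and rank 7 is 12.3.
Interpolate: 12.0 + 0.61·(12.3 − 12.0) = 12.0 + 0.61·0.3 = 12.183.

12.18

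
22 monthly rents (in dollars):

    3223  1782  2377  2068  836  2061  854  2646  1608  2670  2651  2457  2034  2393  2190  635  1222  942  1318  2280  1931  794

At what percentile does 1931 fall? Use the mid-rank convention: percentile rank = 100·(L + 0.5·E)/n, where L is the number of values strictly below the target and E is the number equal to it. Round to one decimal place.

Sorted: 635, 794, 836, 854, 942, 1222, 1318, 1608, 1782, 1931, 2034, 2061, 2068, 2190, 2280, 2377, 2393, 2457, 2646, 2651, 2670, 3223.
Count below 1931: L = 9; count equal: E = 1; n = 22.
Percentile rank = 100·(9 + 0.5·1)/22 = 100·9.5/22 = 43.18.

43.2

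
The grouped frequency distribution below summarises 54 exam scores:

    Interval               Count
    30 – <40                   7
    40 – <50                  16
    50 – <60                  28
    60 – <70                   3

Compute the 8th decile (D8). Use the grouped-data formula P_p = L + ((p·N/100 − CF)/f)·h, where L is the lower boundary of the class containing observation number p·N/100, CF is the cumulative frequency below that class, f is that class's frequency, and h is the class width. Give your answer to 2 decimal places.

57.21

N = 54; target position k = 80/100 · 54 = 43.2.
Cumulative frequencies: 7, 23, 51, 54.
Observation 43.2 falls in the class 50 – <60.
L = 50, CF = 23, f = 28, h = 10.
P80 = 50 + ((43.2 − 23)/28)·10 = 50 + 7.21429 = 57.2143.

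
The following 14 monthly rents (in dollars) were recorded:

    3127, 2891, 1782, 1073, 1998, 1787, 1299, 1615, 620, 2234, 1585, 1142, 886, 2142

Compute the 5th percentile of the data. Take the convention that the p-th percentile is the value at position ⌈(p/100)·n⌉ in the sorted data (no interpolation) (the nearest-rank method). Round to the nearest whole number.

Sorted: 620, 886, 1073, 1142, 1299, 1585, 1615, 1782, 1787, 1998, 2142, 2234, 2891, 3127.
n = 14.
Position = ⌈5/100 · 14⌉ = ⌈0.7⌉ = 1.
The value at rank 1 is 620.

620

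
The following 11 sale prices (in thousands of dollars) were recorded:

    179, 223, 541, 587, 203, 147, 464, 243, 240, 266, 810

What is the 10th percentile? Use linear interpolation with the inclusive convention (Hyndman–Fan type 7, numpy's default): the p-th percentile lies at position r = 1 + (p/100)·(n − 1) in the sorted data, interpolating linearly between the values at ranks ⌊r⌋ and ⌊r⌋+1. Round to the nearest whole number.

Sorted: 147, 179, 203, 223, 240, 243, 266, 464, 541, 587, 810.
n = 11.
r = 1 + (10/100)·(11 − 1) = 1 + 1 = 2.
r is an integer, so P10 is the value at rank 2: 179.

179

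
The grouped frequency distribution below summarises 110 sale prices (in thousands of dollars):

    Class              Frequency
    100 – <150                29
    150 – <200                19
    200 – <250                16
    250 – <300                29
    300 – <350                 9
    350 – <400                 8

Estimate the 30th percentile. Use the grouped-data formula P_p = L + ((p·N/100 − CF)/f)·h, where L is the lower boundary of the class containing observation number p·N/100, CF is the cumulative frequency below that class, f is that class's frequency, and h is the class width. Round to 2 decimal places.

N = 110; target position k = 30/100 · 110 = 33.
Cumulative frequencies: 29, 48, 64, 93, 102, 110.
Observation 33 falls in the class 150 – <200.
L = 150, CF = 29, f = 19, h = 50.
P30 = 150 + ((33 − 29)/19)·50 = 150 + 10.5263 = 160.526.

160.53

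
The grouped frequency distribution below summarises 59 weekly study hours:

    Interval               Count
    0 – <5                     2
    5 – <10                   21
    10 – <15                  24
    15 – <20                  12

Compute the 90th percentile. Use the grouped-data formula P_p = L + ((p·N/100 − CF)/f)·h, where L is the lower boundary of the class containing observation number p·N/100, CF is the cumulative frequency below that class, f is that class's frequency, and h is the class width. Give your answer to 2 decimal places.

17.54

N = 59; target position k = 90/100 · 59 = 53.1.
Cumulative frequencies: 2, 23, 47, 59.
Observation 53.1 falls in the class 15 – <20.
L = 15, CF = 47, f = 12, h = 5.
P90 = 15 + ((53.1 − 47)/12)·5 = 15 + 2.54167 = 17.5417.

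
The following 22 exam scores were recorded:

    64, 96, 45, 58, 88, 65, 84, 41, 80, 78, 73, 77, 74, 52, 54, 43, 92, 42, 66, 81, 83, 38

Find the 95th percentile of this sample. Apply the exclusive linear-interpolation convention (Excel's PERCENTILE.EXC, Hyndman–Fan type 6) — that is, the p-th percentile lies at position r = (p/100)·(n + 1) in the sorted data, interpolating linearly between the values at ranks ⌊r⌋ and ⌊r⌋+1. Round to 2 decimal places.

Sorted: 38, 41, 42, 43, 45, 52, 54, 58, 64, 65, 66, 73, 74, 77, 78, 80, 81, 83, 84, 88, 92, 96.
n = 22.
r = (95/100)·(22 + 1) = 21.85.
Rank 21 is 92 and rank 22 is 96.
Interpolate: 92 + 0.85·(96 − 92) = 92 + 0.85·4 = 95.4.

95.40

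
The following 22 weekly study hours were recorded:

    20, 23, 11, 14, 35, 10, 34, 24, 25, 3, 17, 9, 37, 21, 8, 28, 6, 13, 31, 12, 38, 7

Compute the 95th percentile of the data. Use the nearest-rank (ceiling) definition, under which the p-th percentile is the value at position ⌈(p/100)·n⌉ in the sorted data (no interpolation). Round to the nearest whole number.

Sorted: 3, 6, 7, 8, 9, 10, 11, 12, 13, 14, 17, 20, 21, 23, 24, 25, 28, 31, 34, 35, 37, 38.
n = 22.
Position = ⌈95/100 · 22⌉ = ⌈20.9⌉ = 21.
The value at rank 21 is 37.

37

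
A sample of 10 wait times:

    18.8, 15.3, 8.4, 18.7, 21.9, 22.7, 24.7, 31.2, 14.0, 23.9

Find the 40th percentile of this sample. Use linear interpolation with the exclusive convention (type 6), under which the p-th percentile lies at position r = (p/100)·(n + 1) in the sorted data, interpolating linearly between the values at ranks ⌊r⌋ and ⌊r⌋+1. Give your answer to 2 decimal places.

Sorted: 8.4, 14.0, 15.3, 18.7, 18.8, 21.9, 22.7, 23.9, 24.7, 31.2.
n = 10.
r = (40/100)·(10 + 1) = 4.4.
Rank 4 is 18.7 and rank 5 is 18.8.
Interpolate: 18.7 + 0.4·(18.8 − 18.7) = 18.7 + 0.4·0.1 = 18.74.

18.74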